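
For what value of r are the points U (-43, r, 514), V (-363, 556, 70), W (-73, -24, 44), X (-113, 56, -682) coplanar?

Coplanarity ⇔ det[UV; UW; UX] = 0.
Expanding, this is linear in r: (-211580)r + (-17772720) = 0.
So r = -84.

-84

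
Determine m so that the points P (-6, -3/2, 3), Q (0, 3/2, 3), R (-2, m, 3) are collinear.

Collinearity requires PQ × PR = 0; each component is linear in m.
The z-component gives (6)m + (-3) = 0, so m = 1/2.
The remaining components then also vanish.

1/2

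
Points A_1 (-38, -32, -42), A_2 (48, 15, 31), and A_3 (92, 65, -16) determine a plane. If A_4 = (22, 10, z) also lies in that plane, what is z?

A normal to the plane is n = A_1A_2 × A_1A_3 = (-5859, 7254, 2232).
A_4 lies in the plane iff n · A_1A_4 = 0.
This gives (2232)z + (46872) = 0, so z = -21.

-21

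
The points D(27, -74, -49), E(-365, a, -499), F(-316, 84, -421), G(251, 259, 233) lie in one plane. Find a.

Coplanarity ⇔ det[DE; DF; DG] = 0.
Expanding, this is linear in a: (13398)a + (2291058) = 0.
So a = -171.

-171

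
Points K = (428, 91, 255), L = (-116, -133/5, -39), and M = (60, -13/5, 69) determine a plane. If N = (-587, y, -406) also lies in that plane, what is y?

A normal to the plane is n = KL × KM = (-28224/5, 7008, 38208/5).
N lies in the plane iff n · KN = 0.
This gives (7008)y + (203232/5) = 0, so y = -29/5.

-29/5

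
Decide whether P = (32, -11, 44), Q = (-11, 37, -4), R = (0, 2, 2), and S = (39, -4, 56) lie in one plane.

A normal to the plane through P, Q, R is n = PQ × PR = (-1392, -270, 977).
The plane has equation n·X = 1414. For S: n·S = 1504.
1504 ≠ 1414, so S is off the plane.

No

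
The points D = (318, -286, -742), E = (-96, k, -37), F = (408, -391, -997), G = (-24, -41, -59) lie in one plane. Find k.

-55

The points are coplanar iff DE · (DF × DG) = 0.
Expanding, this is linear in k: (25740)k + (1415700) = 0.
So k = -55.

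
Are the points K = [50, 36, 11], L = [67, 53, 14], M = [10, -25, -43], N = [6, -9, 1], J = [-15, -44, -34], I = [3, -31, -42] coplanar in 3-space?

The plane through K, L, M has normal n = KL × KM = (-735, 798, -357) and equation n·P = -11949.
Checking the remaining points: n·N = -11949, n·J = -11949, n·I = -11949.
All equal -11949, so all 6 points lie in one plane.

Yes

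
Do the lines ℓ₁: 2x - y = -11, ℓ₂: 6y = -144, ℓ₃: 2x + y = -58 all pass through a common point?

No

The three lines meet at one point iff the augmented coefficient matrix [aᵢ bᵢ cᵢ] has rank < 3, i.e. its determinant vanishes.
Here the determinant is 12.
Nonzero, so no common point exists.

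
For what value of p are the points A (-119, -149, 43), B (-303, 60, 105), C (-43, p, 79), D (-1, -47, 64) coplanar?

The points are coplanar iff AB · (AC × AD) = 0.
Expanding, this is linear in p: (-11180)p + (44720) = 0.
So p = 4.

4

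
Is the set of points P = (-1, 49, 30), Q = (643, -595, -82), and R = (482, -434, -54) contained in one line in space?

Yes

PQ = (644, -644, -112), PR = (483, -483, -84).
Each component of PR is 3/4 times the corresponding component of PQ, so PR = 3/4·PQ and the points are collinear.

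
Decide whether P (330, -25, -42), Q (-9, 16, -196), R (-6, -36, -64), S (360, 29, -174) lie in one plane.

With P as base: PQ = (-339, 41, -154), PR = (-336, -11, -22), PS = (30, 54, -132).
PR × PS = (2640, -45012, -17814).
PQ · (PR × PS) = 2904.
Since 2904 ≠ 0, the four points are not coplanar.

No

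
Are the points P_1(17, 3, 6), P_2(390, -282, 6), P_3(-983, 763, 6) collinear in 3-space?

P_1P_2 = (373, -285, 0), P_1P_3 = (-1000, 760, 0).
P_1P_2 × P_1P_3 = (0, 0, -1520).
The cross product is nonzero, so the points do not lie on one line.

No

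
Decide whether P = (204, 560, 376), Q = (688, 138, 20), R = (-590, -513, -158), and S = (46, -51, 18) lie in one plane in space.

Yes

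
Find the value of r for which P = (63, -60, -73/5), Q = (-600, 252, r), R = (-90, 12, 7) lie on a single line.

79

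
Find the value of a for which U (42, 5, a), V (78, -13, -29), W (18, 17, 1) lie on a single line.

Collinearity requires UV × UW = 0; each component is linear in a.
The x-component gives (30)a + (330) = 0, so a = -11.
The remaining components then also vanish.

-11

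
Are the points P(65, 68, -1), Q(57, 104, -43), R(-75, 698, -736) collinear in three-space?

Yes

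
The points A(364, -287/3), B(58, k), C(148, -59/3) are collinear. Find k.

12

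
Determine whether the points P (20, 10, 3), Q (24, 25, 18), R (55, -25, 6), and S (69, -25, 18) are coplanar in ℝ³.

Yes

A normal to the plane through P, Q, R is n = PQ × PR = (570, 513, -665).
The plane has equation n·X = 14535. For S: n·S = 14535.
Equal, so S lies in the plane and all four are coplanar.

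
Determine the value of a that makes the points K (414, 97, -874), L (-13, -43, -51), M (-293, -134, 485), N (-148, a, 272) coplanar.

-101

The points are coplanar iff KL · (KM × KN) = 0.
Expanding, this is linear in a: (-1568)a + (-158368) = 0.
So a = -101.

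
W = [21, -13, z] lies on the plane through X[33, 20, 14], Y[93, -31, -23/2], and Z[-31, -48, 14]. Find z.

19/2

The plane through X, Y, Z has equation −1734x + 1632y − 7344z = -127398.
Substituting W: (-7344)z + (-57630) = -127398, so z = 19/2.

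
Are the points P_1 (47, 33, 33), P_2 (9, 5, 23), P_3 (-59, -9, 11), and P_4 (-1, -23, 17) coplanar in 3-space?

Yes

The four points are coplanar iff the 3×3 determinant with rows P_1P_2, P_1P_3, P_1P_4 is zero.
Rows: (-38, -28, -10), (-106, -42, -22), (-48, -56, -16).
Expanding along the first row: (-38)(-560) − (-28)(640) + (-10)(3920) = 0.
Zero determinant ⇒ coplanar.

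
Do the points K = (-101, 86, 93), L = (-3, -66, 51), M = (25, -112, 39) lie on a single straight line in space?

KL = (98, -152, -42), KM = (126, -198, -54).
KL × KM = (-108, 0, -252).
The cross product is nonzero, so the points do not lie on one line.

No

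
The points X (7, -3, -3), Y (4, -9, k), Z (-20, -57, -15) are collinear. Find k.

-13/3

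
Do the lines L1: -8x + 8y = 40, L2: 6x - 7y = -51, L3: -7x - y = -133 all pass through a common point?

Lines aᵢx + bᵢy = cᵢ with pairwise distinct directions are concurrent exactly when det[aᵢ bᵢ cᵢ] = 0.
Here the determinant is 0.
It vanishes, so the lines are concurrent at (16, 21).

Yes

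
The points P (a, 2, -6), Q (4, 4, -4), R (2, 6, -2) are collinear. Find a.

Collinearity requires PQ × PR = 0; each component is linear in a.
The y-component gives (2)a + (-12) = 0, so a = 6.
The remaining components then also vanish.

6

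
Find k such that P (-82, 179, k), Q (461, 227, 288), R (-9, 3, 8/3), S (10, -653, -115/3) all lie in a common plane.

Coplanarity ⇔ det[PQ; PR; PS] = 0.
Expanding, this is linear in k: (-312576)k + (-7814400) = 0.
So k = -25.

-25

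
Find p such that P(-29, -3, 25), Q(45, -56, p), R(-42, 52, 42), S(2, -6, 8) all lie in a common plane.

-24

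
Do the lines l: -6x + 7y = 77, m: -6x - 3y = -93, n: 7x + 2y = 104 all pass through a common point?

The three lines meet at one point iff the augmented coefficient matrix [aᵢ bᵢ cᵢ] has rank < 3, i.e. its determinant vanishes.
Here the determinant is 1260.
Nonzero, so no common point exists.

No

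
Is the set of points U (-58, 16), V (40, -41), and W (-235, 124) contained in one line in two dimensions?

No

UV = (98, -57), UW = (-177, 108).
Twice the signed area of △UVW is (98)(108) − (-57)(-177) = 495.
The area is nonzero, so the three points are not collinear.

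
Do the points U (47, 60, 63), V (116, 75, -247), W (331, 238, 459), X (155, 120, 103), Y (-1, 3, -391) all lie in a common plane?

Yes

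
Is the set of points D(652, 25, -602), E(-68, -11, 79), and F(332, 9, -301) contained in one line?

No

DE = (-720, -36, 681), DF = (-320, -16, 301).
DE × DF = (60, -1200, 0).
The cross product is nonzero, so the points do not lie on one line.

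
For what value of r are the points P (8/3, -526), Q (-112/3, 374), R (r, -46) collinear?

-56/3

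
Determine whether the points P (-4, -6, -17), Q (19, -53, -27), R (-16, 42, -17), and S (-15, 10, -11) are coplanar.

No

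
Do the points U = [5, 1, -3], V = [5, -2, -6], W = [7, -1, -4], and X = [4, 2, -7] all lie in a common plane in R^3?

No

The four points are coplanar iff the 3×3 determinant with rows UV, UW, UX is zero.
Rows: (0, -3, -3), (2, -2, -1), (-1, 1, -4).
Expanding along the first row: (0)(9) − (-3)(-9) + (-3)(0) = -27.
Nonzero ⇒ not coplanar.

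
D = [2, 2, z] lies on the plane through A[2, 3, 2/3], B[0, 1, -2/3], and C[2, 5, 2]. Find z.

0

A normal to the plane is n = AB × AC = (0, 8/3, -4).
D lies in the plane iff n · AD = 0.
This gives (-4)z + (0) = 0, so z = 0.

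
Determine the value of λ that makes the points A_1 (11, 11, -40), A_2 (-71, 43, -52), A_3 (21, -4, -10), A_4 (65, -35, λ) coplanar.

32

Coplanarity ⇔ det[A_1A_2; A_1A_3; A_1A_4] = 0.
Expanding, this is linear in λ: (910)λ + (-29120) = 0.
So λ = 32.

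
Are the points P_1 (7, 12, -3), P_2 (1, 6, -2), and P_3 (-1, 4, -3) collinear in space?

No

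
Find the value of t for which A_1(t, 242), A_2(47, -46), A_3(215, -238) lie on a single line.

Collinearity: (A_1 − A_2) must be parallel to (A_3 − A_2) = (168, -192).
Cross-multiplying the components: (t − 47)·(-192) = (288)·(168).
Solving gives t = -205.

-205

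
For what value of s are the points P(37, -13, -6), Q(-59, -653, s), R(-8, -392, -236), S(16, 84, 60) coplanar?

Normal to plane PRS: n = (-2704, 7800, -12324); plane equation n·X = -127504.
Requiring n·Q = -127504: (-12324)s + (-4933864) = -127504.
So s = -390.

-390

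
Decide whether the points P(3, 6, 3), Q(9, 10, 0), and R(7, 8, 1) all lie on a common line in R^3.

PQ = (6, 4, -3), PR = (4, 2, -2).
PQ × PR = (-2, 0, -4).
The cross product is nonzero, so the points do not lie on one line.

No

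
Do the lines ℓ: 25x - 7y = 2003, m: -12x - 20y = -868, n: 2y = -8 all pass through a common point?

Intersecting ℓ and m: solving the 2×2 system gives (x, y) = (79, -4).
Substitute into n: (0)(79) + (2)(-4) = -8.
This equals -8, so (79, -4) lies on all three lines and they are concurrent.

Yes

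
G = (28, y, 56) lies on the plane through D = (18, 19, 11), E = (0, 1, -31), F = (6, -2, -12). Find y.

The plane through D, E, F has equation −468x + 90y + 162z = -4932.
Substituting G: (90)y + (-4032) = -4932, so y = -10.

-10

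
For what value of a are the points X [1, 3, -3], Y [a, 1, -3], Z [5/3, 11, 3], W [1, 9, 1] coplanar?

Normal to plane XZW: n = (-4, -8/3, 4); plane equation n·P = -24.
Requiring n·Y = -24: (-4)a + (-44/3) = -24.
So a = 7/3.

7/3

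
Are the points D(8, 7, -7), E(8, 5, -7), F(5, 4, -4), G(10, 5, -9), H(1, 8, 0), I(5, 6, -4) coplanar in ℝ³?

The plane through D, E, F has normal n = DE × DF = (-6, 0, -6) and equation n·P = -6.
Checking the remaining points: n·G = -6, n·H = -6, n·I = -6.
All equal -6, so all 6 points lie in one plane.

Yes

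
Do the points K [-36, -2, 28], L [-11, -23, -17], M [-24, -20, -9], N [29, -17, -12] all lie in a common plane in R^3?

Yes

With K as base: KL = (25, -21, -45), KM = (12, -18, -37), KN = (65, -15, -40).
KM × KN = (165, -1925, 990).
KL · (KM × KN) = 0.
The scalar triple product vanishes, so the four points are coplanar.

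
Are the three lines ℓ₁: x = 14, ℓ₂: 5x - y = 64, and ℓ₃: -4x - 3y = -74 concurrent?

The three lines meet at one point iff the augmented coefficient matrix [aᵢ bᵢ cᵢ] has rank < 3, i.e. its determinant vanishes.
Here the determinant is 0.
It vanishes, so the lines are concurrent at (14, 6).

Yes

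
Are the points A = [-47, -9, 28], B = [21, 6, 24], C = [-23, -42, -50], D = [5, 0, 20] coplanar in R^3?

Yes

With A as base: AB = (68, 15, -4), AC = (24, -33, -78), AD = (52, 9, -8).
AC × AD = (966, -3864, 1932).
AB · (AC × AD) = 0.
The scalar triple product vanishes, so the four points are coplanar.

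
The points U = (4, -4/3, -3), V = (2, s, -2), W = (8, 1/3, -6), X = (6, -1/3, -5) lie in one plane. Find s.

Normal to plane UWX: n = (-1/3, 2, 2/3); plane equation n·P = -6.
Requiring n·V = -6: (2)s + (-2) = -6.
So s = -2.

-2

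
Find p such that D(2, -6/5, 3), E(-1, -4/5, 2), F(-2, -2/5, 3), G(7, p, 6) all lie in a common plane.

-8/5

The points are coplanar iff DE · (DF × DG) = 0.
Expanding, this is linear in p: (4)p + (32/5) = 0.
So p = -8/5.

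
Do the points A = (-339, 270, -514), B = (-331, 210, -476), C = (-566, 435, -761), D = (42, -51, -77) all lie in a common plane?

No

A normal to the plane through A, B, C is n = AB × AC = (8550, -6650, -12300).
The plane has equation n·P = 1628250. For D: n·D = 1645350.
1645350 ≠ 1628250, so D is off the plane.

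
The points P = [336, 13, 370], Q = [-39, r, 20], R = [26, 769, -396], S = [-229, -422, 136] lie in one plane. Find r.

The points are coplanar iff PQ · (PR × PS) = 0.
Expanding, this is linear in r: (360250)r + (-10087000) = 0.
So r = 28.

28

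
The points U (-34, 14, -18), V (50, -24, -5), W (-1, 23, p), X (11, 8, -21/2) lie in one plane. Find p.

Coplanarity ⇔ det[UV; UW; UX] = 0.
Expanding, this is linear in p: (-1206)p + (-14472) = 0.
So p = -12.

-12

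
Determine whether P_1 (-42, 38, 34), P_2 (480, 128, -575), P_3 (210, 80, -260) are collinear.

P_1P_2 = (522, 90, -609), P_1P_3 = (252, 42, -294).
P_1P_2 × P_1P_3 = (-882, 0, -756).
The cross product is nonzero, so the points do not lie on one line.

No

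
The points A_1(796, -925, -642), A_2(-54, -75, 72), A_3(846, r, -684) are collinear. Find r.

Collinearity requires A_1A_2 × A_1A_3 = 0; each component is linear in r.
The x-component gives (-714)r + (-696150) = 0, so r = -975.
The remaining components then also vanish.

-975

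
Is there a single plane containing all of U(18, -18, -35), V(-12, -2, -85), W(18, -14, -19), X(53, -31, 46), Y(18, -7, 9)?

The plane through U, V, W has normal n = UV × UW = (456, 480, -120) and equation n·P = 3768.
Checking the remaining points: n·X = 3768, n·Y = 3768.
All equal 3768, so all 5 points lie in one plane.

Yes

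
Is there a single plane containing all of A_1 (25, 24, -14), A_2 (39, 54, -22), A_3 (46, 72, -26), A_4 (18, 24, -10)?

The four points are coplanar iff the 3×3 determinant with rows A_1A_2, A_1A_3, A_1A_4 is zero.
Rows: (14, 30, -8), (21, 48, -12), (-7, 0, 4).
Expanding along the first row: (14)(192) − (30)(0) + (-8)(336) = 0.
Zero determinant ⇒ coplanar.

Yes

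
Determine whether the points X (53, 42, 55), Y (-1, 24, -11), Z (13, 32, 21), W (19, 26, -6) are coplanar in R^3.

No

With X as base: XY = (-54, -18, -66), XZ = (-40, -10, -34), XW = (-34, -16, -61).
XZ × XW = (66, -1284, 300).
XY · (XZ × XW) = -252.
Since -252 ≠ 0, the four points are not coplanar.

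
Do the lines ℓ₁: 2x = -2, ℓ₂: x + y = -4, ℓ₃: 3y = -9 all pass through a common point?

Yes

Intersecting ℓ₁ and ℓ₂: solving the 2×2 system gives (x, y) = (-1, -3).
Substitute into ℓ₃: (0)(-1) + (3)(-3) = -9.
This equals -9, so (-1, -3) lies on all three lines and they are concurrent.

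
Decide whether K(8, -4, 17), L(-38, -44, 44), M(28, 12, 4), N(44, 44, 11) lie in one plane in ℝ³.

With K as base: KL = (-46, -40, 27), KM = (20, 16, -13), KN = (36, 48, -6).
KM × KN = (528, -348, 384).
KL · (KM × KN) = 0.
The scalar triple product vanishes, so the four points are coplanar.

Yes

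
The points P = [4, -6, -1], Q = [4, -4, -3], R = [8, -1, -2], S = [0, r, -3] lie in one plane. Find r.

-8

Normal to plane PQR: n = (8, -8, -8); plane equation n·X = 88.
Requiring n·S = 88: (-8)r + (24) = 88.
So r = -8.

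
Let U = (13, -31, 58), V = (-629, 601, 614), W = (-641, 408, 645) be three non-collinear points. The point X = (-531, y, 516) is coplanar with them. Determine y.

635

Coplanarity requires UV · (UW × UX) = 0.
UV = (-642, 632, 556), UW = (-654, 439, 587); the triple product is linear in y with coefficient 13230 and constant term -8401050.
Setting it to zero: y = 635.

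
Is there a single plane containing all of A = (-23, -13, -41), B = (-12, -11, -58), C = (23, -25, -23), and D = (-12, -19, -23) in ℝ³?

The four points are coplanar iff the 3×3 determinant with rows AB, AC, AD is zero.
Rows: (11, 2, -17), (46, -12, 18), (11, -6, 18).
Expanding along the first row: (11)(-108) − (2)(630) + (-17)(-144) = 0.
Zero determinant ⇒ coplanar.

Yes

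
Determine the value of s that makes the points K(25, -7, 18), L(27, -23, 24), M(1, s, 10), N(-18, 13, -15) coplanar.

Normal to plane KLN: n = (408, -192, -648); plane equation n·P = -120.
Requiring n·M = -120: (-192)s + (-6072) = -120.
So s = -31.

-31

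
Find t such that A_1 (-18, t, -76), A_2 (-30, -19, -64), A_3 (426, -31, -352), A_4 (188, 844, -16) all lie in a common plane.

-40

Coplanarity ⇔ det[A_1A_2; A_1A_3; A_1A_4] = 0.
Expanding, this is linear in t: (84672)t + (3386880) = 0.
So t = -40.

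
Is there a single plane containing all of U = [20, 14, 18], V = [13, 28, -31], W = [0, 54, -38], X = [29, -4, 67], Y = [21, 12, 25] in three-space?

Yes

The plane through U, V, W has normal n = UV × UW = (1176, 588, 0) and equation n·P = 31752.
Checking the remaining points: n·X = 31752, n·Y = 31752.
All equal 31752, so all 5 points lie in one plane.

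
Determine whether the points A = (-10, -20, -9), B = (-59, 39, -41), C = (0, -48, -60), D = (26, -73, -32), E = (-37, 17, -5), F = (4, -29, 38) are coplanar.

The plane through A, B, C has normal n = AB × AC = (-3905, -2819, 782) and equation n·P = 88392.
Checking the remaining points: n·D = 79233, n·E = 92652, n·F = 95847.
Since n·D = 79233 ≠ 88392, D is off the plane and the points are not all coplanar.

No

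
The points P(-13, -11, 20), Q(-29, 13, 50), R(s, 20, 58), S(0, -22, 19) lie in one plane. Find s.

-34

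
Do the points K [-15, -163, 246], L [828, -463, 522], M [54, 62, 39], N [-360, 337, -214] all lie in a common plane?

With K as base: KL = (843, -300, 276), KM = (69, 225, -207), KN = (-345, 500, -460).
KM × KN = (0, 103155, 112125).
KL · (KM × KN) = 0.
The scalar triple product vanishes, so the four points are coplanar.

Yes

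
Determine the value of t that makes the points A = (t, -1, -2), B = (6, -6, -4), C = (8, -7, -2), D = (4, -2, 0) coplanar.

Coplanarity ⇔ det[AB; AC; AD] = 0.
Expanding, this is linear in t: (12)t + (-24) = 0.
So t = 2.

2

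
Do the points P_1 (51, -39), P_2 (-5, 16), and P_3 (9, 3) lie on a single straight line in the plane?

P_1P_2 = (-56, 55), P_1P_3 = (-42, 42).
Twice the signed area of △P_1P_2P_3 is (-56)(42) − (55)(-42) = -42.
The area is nonzero, so the three points are not collinear.

No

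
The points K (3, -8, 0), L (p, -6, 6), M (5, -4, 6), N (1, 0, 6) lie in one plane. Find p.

7

The points are coplanar iff KL · (KM × KN) = 0.
Expanding, this is linear in p: (-24)p + (168) = 0.
So p = 7.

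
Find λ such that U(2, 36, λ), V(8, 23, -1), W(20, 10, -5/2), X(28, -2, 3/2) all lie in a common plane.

Coplanarity ⇔ det[UV; UW; UX] = 0.
Expanding, this is linear in λ: (40)λ + (400) = 0.
So λ = -10.

-10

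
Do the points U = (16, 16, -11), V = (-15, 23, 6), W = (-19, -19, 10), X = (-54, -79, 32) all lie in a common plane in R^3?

No

The four points are coplanar iff the 3×3 determinant with rows UV, UW, UX is zero.
Rows: (-31, 7, 17), (-35, -35, 21), (-70, -95, 43).
Expanding along the first row: (-31)(490) − (7)(-35) + (17)(875) = -70.
Nonzero ⇒ not coplanar.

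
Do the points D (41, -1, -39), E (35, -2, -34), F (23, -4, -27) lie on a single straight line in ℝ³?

No

DE = (-6, -1, 5), DF = (-18, -3, 12).
Comparing components 2 and 3: (-1)(12) − (5)(-3) = 3 ≠ 0, so DE and DF are not parallel and the points are not collinear.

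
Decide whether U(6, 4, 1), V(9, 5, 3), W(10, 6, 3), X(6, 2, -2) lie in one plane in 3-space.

No

The four points are coplanar iff the 3×3 determinant with rows UV, UW, UX is zero.
Rows: (3, 1, 2), (4, 2, 2), (0, -2, -3).
Expanding along the first row: (3)(-2) − (1)(-12) + (2)(-8) = -10.
Nonzero ⇒ not coplanar.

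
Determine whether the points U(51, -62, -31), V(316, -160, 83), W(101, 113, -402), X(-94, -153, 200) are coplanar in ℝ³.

Yes

A normal to the plane through U, V, W is n = UV × UW = (16408, 104015, 51275).
The plane has equation n·P = -7201647. For X: n·X = -7201647.
Equal, so X lies in the plane and all four are coplanar.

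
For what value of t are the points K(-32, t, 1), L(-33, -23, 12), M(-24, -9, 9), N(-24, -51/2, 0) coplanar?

-41

The points are coplanar iff KL · (KM × KN) = 0.
Expanding, this is linear in t: (-81)t + (-3321) = 0.
So t = -41.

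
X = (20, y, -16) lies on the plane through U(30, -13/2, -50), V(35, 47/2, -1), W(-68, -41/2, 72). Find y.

7/2

Coplanarity requires UV · (UW × UX) = 0.
UV = (5, 30, 49), UW = (-98, -14, 122); the triple product is linear in y with coefficient -5412 and constant term 18942.
Setting it to zero: y = 7/2.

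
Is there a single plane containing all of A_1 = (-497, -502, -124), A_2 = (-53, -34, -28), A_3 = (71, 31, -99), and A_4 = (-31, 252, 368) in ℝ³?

A normal to the plane through A_1, A_2, A_3 is n = A_1A_2 × A_1A_3 = (-39468, 43428, -29172).
The plane has equation n·P = 1432068. For A_4: n·A_4 = 1432068.
Equal, so A_4 lies in the plane and all four are coplanar.

Yes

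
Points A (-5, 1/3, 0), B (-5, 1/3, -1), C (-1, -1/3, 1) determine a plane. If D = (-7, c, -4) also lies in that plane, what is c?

A normal to the plane is n = AB × AC = (-2/3, -4, 0).
D lies in the plane iff n · AD = 0.
This gives (-4)c + (8/3) = 0, so c = 2/3.

2/3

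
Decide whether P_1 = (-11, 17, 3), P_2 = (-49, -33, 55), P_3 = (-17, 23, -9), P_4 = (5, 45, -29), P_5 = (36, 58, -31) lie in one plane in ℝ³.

The plane through P_1, P_2, P_3 has normal n = P_1P_2 × P_1P_3 = (288, -768, -528) and equation n·P = -17808.
Checking the remaining points: n·P_4 = -17808, n·P_5 = -17808.
All equal -17808, so all 5 points lie in one plane.

Yes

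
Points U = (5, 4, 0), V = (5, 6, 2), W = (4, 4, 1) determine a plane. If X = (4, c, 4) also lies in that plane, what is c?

7

Coplanarity requires UV · (UW × UX) = 0.
UV = (0, 2, 2), UW = (-1, 0, 1); the triple product is linear in c with coefficient -2 and constant term 14.
Setting it to zero: c = 7.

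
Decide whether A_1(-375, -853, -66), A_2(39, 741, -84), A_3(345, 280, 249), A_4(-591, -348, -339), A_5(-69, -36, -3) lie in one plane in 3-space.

Yes

The plane through A_1, A_2, A_3 has normal n = A_1A_2 × A_1A_3 = (522504, -143370, -678618) and equation n·P = -28855602.
Checking the remaining points: n·A_4 = -28855602, n·A_5 = -28855602.
All equal -28855602, so all 5 points lie in one plane.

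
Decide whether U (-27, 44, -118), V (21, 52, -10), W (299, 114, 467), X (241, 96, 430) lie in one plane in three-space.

No

With U as base: UV = (48, 8, 108), UW = (326, 70, 585), UX = (268, 52, 548).
UW × UX = (7940, -21868, -1808).
UV · (UW × UX) = 10912.
Since 10912 ≠ 0, the four points are not coplanar.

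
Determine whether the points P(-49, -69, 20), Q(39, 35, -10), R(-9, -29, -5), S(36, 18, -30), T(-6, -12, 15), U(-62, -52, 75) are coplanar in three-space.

Yes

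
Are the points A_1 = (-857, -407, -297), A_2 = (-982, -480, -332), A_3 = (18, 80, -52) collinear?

No

A_1A_2 = (-125, -73, -35), A_1A_3 = (875, 487, 245).
A_1A_2 × A_1A_3 = (-840, 0, 3000).
The cross product is nonzero, so the points do not lie on one line.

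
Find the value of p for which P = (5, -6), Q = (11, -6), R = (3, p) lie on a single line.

Collinearity: (R − P) must be parallel to (Q − P) = (6, 0).
Cross-multiplying the components: (p − (-6))·(6) = (-2)·(0).
Solving gives p = -6.

-6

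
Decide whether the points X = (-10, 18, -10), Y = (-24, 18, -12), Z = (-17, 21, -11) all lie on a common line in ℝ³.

XY = (-14, 0, -2), XZ = (-7, 3, -1).
Comparing components 2 and 3: (0)(-1) − (-2)(3) = 6 ≠ 0, so XY and XZ are not parallel and the points are not collinear.

No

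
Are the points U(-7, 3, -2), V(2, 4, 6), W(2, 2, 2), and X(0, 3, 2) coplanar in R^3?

A normal to the plane through U, V, W is n = UV × UW = (12, 36, -18).
The plane has equation n·P = 60. For X: n·X = 72.
72 ≠ 60, so X is off the plane.

No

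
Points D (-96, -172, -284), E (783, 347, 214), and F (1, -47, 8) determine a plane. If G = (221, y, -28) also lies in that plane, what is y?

Coplanarity requires DE · (DF × DG) = 0.
DE = (879, 519, 498), DF = (97, 125, 292); the triple product is linear in y with coefficient -208362 and constant term 7709394.
Setting it to zero: y = 37.

37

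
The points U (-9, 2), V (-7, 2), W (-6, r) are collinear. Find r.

2

Collinearity: (W − U) must be parallel to (V − U) = (2, 0).
Cross-multiplying the components: (r − 2)·(2) = (3)·(0).
Solving gives r = 2.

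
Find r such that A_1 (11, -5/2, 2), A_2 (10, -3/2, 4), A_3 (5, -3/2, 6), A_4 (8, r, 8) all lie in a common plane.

1/2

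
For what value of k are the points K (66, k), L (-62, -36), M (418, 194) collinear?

Collinearity: (K − L) must be parallel to (M − L) = (480, 230).
Cross-multiplying the components: (k − (-36))·(480) = (128)·(230).
Solving gives k = 76/3.

76/3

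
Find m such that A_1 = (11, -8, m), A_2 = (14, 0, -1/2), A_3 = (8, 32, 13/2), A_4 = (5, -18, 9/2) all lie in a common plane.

The points are coplanar iff A_1A_2 · (A_1A_3 × A_1A_4) = 0.
Expanding, this is linear in m: (-396)m + (396) = 0.
So m = 1.

1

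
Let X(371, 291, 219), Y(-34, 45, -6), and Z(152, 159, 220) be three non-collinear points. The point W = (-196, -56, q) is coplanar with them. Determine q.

A normal to the plane is n = XY × XZ = (-29946, 49680, -414).
W lies in the plane iff n · XW = 0.
This gives (-414)q + (-168912) = 0, so q = -408.

-408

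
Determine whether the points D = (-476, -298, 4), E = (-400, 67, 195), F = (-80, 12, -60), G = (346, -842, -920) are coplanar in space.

No

With D as base: DE = (76, 365, 191), DF = (396, 310, -64), DG = (822, -544, -924).
DF × DG = (-321256, 313296, -470244).
DE · (DF × DG) = 120980.
Since 120980 ≠ 0, the four points are not coplanar.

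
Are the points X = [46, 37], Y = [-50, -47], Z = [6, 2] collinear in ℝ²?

XY = (-96, -84), XZ = (-40, -35).
det[XY; XZ] = (-96)(-35) − (-84)(-40) = 0.
The determinant is zero, so the points are collinear.

Yes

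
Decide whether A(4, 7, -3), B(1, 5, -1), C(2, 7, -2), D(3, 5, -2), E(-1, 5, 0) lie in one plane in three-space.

Yes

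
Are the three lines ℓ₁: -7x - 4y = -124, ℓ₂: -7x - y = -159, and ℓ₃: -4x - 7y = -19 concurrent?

Lines aᵢx + bᵢy = cᵢ with pairwise distinct directions are concurrent exactly when det[aᵢ bᵢ cᵢ] = 0.
Here the determinant is 66.
Nonzero, so no common point exists.

No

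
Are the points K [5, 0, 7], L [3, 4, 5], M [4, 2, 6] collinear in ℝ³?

KL = (-2, 4, -2), KM = (-1, 2, -1).
Each component of KM is 1/2 times the corresponding component of KL, so KM = 1/2·KL and the points are collinear.

Yes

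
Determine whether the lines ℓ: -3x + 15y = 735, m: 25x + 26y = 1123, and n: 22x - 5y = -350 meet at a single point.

The three lines meet at one point iff the augmented coefficient matrix [aᵢ bᵢ cᵢ] has rank < 3, i.e. its determinant vanishes.
Here the determinant is 0.
It vanishes, so the lines are concurrent at (-5, 48).

Yes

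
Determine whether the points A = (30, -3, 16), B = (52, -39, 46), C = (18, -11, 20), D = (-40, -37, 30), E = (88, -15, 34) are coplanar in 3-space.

The plane through A, B, C has normal n = AB × AC = (96, -448, -608) and equation n·P = -5504.
Checking the remaining points: n·D = -5504, n·E = -5504.
All equal -5504, so all 5 points lie in one plane.

Yes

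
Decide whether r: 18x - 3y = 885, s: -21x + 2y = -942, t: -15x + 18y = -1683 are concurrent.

Intersecting r and s: solving the 2×2 system gives (x, y) = (352/9, -181/3).
Substitute into t: (-15)(352/9) + (18)(-181/3) = -5018/3.
But t requires -1683 ≠ -5018/3, so the three lines have no common point.

No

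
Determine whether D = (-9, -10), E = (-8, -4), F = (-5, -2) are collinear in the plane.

No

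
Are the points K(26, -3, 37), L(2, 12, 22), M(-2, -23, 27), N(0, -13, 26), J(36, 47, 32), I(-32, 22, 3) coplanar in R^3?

Yes

The plane through K, L, M has normal n = KL × KM = (-450, 180, 900) and equation n·P = 21060.
Checking the remaining points: n·N = 21060, n·J = 21060, n·I = 21060.
All equal 21060, so all 6 points lie in one plane.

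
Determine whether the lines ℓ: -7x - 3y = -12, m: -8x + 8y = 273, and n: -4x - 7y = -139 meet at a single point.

No

Lines aᵢx + bᵢy = cᵢ with pairwise distinct directions are concurrent exactly when det[aᵢ bᵢ cᵢ] = 0.
Here the determinant is -37.
Nonzero, so no common point exists.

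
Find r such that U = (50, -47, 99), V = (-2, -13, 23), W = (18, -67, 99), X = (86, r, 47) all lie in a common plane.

21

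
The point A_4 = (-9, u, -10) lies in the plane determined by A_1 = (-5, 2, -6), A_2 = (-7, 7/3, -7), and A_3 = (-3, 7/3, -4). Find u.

The plane through A_1, A_2, A_3 has equation 1x + 2y − (4/3)z = 7.
Substituting A_4: (2)u + (13/3) = 7, so u = 4/3.

4/3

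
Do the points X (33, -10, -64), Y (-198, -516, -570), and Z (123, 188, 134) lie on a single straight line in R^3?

No

XY = (-231, -506, -506), XZ = (90, 198, 198).
Comparing components 3 and 1: (-506)(90) − (-231)(198) = 198 ≠ 0, so XY and XZ are not parallel and the points are not collinear.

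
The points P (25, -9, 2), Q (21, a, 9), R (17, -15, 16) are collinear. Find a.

-12

Direction PR = (-8, -6, 14). From the x-coordinate of Q, the parameter along the line is τ = (21 − 25)/(-8) = 1/2.
Then a = (-9) + 1/2·(-6) = -12.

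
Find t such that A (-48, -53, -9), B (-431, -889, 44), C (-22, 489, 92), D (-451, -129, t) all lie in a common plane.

Normal to plane ABC: n = (-113162, 40061, -185850); plane equation n·P = 4981193.
Requiring n·D = 4981193: (-185850)t + (45868193) = 4981193.
So t = 220.

220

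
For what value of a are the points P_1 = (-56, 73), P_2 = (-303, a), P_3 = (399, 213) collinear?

-3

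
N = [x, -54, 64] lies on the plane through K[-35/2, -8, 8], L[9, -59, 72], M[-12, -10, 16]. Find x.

5

A normal to the plane is n = KL × KM = (-280, 140, 455/2).
N lies in the plane iff n · KN = 0.
This gives (-280)x + (1400) = 0, so x = 5.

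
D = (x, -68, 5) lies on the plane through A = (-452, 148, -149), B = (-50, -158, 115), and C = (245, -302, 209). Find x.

-55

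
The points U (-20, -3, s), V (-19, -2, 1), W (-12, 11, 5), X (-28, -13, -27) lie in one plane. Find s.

Coplanarity ⇔ det[UV; UW; UX] = 0.
Expanding, this is linear in s: (-40)s + (-120) = 0.
So s = -3.

-3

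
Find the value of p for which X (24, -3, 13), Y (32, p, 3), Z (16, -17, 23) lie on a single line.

11

Collinearity requires XY × XZ = 0; each component is linear in p.
The x-component gives (10)p + (-110) = 0, so p = 11.
The remaining components then also vanish.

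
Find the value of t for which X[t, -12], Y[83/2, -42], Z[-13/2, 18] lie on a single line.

35/2

Collinearity: (X − Y) must be parallel to (Z − Y) = (-48, 60).
Cross-multiplying the components: (t − 83/2)·(60) = (30)·(-48).
Solving gives t = 35/2.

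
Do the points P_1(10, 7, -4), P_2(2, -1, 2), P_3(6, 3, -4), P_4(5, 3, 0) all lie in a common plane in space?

No

A normal to the plane through P_1, P_2, P_3 is n = P_1P_2 × P_1P_3 = (24, -24, 0).
The plane has equation n·P = 72. For P_4: n·P_4 = 48.
48 ≠ 72, so P_4 is off the plane.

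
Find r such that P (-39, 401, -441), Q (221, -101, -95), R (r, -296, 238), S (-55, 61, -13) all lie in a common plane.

125

Coplanarity ⇔ det[PQ; PR; PS] = 0.
Expanding, this is linear in r: (97216)r + (-12152000) = 0.
So r = 125.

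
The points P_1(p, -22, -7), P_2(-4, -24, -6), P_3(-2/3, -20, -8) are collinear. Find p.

-7/3

Collinearity requires P_1P_2 × P_1P_3 = 0; each component is linear in p.
The y-component gives (-2)p + (-14/3) = 0, so p = -7/3.
The remaining components then also vanish.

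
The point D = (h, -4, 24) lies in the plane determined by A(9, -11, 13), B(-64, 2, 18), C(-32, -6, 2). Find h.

-22

A normal to the plane is n = AB × AC = (-168, -1008, 168).
D lies in the plane iff n · AD = 0.
This gives (-168)h + (-3696) = 0, so h = -22.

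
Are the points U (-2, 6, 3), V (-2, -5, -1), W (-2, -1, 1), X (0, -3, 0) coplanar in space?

With U as base: UV = (0, -11, -4), UW = (0, -7, -2), UX = (2, -9, -3).
UW × UX = (3, -4, 14).
UV · (UW × UX) = -12.
Since -12 ≠ 0, the four points are not coplanar.

No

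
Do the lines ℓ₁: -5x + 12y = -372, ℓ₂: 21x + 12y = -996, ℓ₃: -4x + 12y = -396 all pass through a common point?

Yes

Lines aᵢx + bᵢy = cᵢ with pairwise distinct directions are concurrent exactly when det[aᵢ bᵢ cᵢ] = 0.
Here the determinant is 0.
It vanishes, so the lines are concurrent at (-24, -41).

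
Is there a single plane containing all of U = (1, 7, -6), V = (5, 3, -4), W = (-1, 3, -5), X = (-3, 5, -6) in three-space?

With U as base: UV = (4, -4, 2), UW = (-2, -4, 1), UX = (-4, -2, 0).
UW × UX = (2, -4, -12).
UV · (UW × UX) = 0.
The scalar triple product vanishes, so the four points are coplanar.

Yes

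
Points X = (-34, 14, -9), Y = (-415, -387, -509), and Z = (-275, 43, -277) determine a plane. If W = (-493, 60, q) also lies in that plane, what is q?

-521

The plane through X, Y, Z has equation 121968x + 18392y − 107690z = -2920214.
Substituting W: (-107690)q + (-59026704) = -2920214, so q = -521.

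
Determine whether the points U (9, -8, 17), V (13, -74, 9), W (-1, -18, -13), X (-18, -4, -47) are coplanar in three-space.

No

The four points are coplanar iff the 3×3 determinant with rows UV, UW, UX is zero.
Rows: (4, -66, -8), (-10, -10, -30), (-27, 4, -64).
Expanding along the first row: (4)(760) − (-66)(-170) + (-8)(-310) = -5700.
Nonzero ⇒ not coplanar.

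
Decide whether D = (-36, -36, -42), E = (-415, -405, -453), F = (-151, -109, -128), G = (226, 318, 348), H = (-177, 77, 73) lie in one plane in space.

The plane through D, E, F has normal n = DE × DF = (1731, 14671, -14768) and equation n·P = 29784.
Checking the remaining points: n·G = -82680, n·H = -254784.
Since n·G = -82680 ≠ 29784, G is off the plane and the points are not all coplanar.

No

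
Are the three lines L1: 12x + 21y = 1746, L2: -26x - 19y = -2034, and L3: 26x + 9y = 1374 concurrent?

Yes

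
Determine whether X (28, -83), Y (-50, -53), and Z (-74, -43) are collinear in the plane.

XY = (-78, 30), XZ = (-102, 40).
det[XY; XZ] = (-78)(40) − (30)(-102) = -60.
The determinant is nonzero, so they are not collinear.

No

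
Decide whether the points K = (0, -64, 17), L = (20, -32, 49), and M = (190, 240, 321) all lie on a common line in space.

KL = (20, 32, 32), KM = (190, 304, 304).
KL × KM = (0, 0, 0).
The cross product vanishes, so the three points are collinear.

Yes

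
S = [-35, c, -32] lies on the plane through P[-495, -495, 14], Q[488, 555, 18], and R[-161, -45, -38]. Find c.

A normal to the plane is n = PQ × PR = (-56400, 52452, 91650).
S lies in the plane iff n · PS = 0.
This gives (52452)c + (-4196160) = 0, so c = 80.

80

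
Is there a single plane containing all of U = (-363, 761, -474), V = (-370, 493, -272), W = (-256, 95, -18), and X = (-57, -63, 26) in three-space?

A normal to the plane through U, V, W is n = UV × UW = (12324, 24806, 33338).
The plane has equation n·P = -1398458. For X: n·X = -1398458.
Equal, so X lies in the plane and all four are coplanar.

Yes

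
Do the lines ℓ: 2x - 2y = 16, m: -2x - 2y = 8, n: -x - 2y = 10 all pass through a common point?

Yes

Intersecting ℓ and m: solving the 2×2 system gives (x, y) = (2, -6).
Substitute into n: (-1)(2) + (-2)(-6) = 10.
This equals 10, so (2, -6) lies on all three lines and they are concurrent.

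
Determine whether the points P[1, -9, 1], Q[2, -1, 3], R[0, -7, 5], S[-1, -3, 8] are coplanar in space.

No

A normal to the plane through P, Q, R is n = PQ × PR = (28, -6, 10).
The plane has equation n·X = 92. For S: n·S = 70.
70 ≠ 92, so S is off the plane.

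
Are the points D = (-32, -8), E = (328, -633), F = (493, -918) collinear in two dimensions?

No

DE = (360, -625), DF = (525, -910).
det[DE; DF] = (360)(-910) − (-625)(525) = 525.
The determinant is nonzero, so they are not collinear.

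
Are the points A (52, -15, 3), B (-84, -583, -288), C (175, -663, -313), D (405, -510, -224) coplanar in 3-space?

No

The four points are coplanar iff the 3×3 determinant with rows AB, AC, AD is zero.
Rows: (-136, -568, -291), (123, -648, -316), (353, -495, -227).
Expanding along the first row: (-136)(-9324) − (-568)(83627) + (-291)(167859) = -78769.
Nonzero ⇒ not coplanar.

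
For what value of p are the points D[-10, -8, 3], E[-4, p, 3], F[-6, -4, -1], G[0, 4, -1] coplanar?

0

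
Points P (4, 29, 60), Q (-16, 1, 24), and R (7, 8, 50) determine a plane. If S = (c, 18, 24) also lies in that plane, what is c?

A normal to the plane is n = PQ × PR = (-476, -308, 504).
S lies in the plane iff n · PS = 0.
This gives (-476)c + (-12852) = 0, so c = -27.

-27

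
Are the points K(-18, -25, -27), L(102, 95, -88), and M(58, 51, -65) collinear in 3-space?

KL = (120, 120, -61), KM = (76, 76, -38).
Comparing components 2 and 3: (120)(-38) − (-61)(76) = 76 ≠ 0, so KL and KM are not parallel and the points are not collinear.

No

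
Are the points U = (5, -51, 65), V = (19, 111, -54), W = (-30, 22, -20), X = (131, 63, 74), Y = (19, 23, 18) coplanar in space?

The plane through U, V, W has normal n = UV × UW = (-5083, 5355, 6692) and equation n·P = 136460.
Checking the remaining points: n·X = 166700, n·Y = 147044.
Since n·X = 166700 ≠ 136460, X is off the plane and the points are not all coplanar.

No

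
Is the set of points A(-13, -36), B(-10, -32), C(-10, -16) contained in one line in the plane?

AB = (3, 4), AC = (3, 20).
Twice the signed area of △ABC is (3)(20) − (4)(3) = 48.
The area is nonzero, so the three points are not collinear.

No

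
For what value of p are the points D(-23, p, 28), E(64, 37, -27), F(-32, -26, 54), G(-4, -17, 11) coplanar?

-29

The points are coplanar iff DE · (DF × DG) = 0.
Expanding, this is linear in p: (1860)p + (53940) = 0.
So p = -29.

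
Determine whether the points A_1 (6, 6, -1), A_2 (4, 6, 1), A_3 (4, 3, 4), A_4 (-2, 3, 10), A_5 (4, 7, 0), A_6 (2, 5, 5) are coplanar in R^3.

No

The plane through A_1, A_2, A_3 has normal n = A_1A_2 × A_1A_3 = (6, 6, 6) and equation n·P = 66.
Checking the remaining points: n·A_4 = 66, n·A_5 = 66, n·A_6 = 72.
Since n·A_6 = 72 ≠ 66, A_6 is off the plane and the points are not all coplanar.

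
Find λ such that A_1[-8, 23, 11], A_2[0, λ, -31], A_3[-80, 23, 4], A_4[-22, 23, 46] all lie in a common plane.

Normal to plane A_1A_3A_4: n = (0, 2618, 0); plane equation n·P = 60214.
Requiring n·A_2 = 60214: (2618)λ + (0) = 60214.
So λ = 23.

23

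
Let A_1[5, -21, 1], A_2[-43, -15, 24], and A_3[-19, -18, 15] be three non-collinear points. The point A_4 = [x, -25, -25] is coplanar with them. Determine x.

37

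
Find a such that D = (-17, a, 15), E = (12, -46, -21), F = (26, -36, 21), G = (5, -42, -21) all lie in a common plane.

The points are coplanar iff DE · (DF × DG) = 0.
Expanding, this is linear in a: (294)a + (4116) = 0.
So a = -14.

-14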